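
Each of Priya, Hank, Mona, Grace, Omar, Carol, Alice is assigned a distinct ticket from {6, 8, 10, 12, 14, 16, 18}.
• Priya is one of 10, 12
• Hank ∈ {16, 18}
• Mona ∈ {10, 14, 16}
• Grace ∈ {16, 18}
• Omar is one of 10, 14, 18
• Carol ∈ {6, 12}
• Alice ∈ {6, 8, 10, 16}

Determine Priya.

12

Among the 7 variables, 8 fits only Alice (and all 7 values in {6, 8, 10, 12, 14, 16, 18} must be used), so Alice = 8.
The 6 still-open variables together cover exactly {6, 10, 12, 14, 16, 18} — 6 values for 6 variables — and 6 appears only in Carol's list, so Carol = 6.
Among the 5 still-open variables, 12 fits only Priya (and all 5 values in {10, 12, 14, 16, 18} must be used), so Priya = 12.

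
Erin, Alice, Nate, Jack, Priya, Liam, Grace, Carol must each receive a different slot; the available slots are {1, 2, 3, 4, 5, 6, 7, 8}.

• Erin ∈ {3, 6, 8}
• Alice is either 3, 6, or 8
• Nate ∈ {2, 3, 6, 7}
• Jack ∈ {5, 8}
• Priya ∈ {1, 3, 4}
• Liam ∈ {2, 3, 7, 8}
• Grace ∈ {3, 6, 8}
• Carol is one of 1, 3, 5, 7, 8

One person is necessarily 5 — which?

Jack

The 8 variables draw from only 8 values {1, 2, 3, 4, 5, 6, 7, 8}, so each is used; only Priya can be 4, hence Priya = 4.
The 7 still-open variables together cover exactly {1, 2, 3, 5, 6, 7, 8} — 7 values for 7 variables — and 1 appears only in Carol's list, so Carol = 1.
The 6 still-open variables together cover exactly {2, 3, 5, 6, 7, 8} — 6 values for 6 variables — and 5 appears only in Jack's list, so Jack = 5.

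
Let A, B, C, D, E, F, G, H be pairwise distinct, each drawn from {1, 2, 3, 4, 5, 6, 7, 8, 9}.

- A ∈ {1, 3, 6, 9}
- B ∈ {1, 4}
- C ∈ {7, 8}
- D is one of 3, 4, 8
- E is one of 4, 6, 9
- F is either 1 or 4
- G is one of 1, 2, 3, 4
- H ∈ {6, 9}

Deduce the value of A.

3

Among the 8 variables, 2 fits only G (and all 8 values in {1, 2, 3, 4, 6, 7, 8, 9} must be used), so G = 2.
Among the 7 still-open variables, 7 fits only C (and all 7 values in {1, 3, 4, 6, 7, 8, 9} must be used), so C = 7.
The 6 still-open variables draw from only 6 values {1, 3, 4, 6, 8, 9}, so each is used; only D can be 8, hence D = 8.
The 5 still-open variables together cover exactly {1, 3, 4, 6, 9} — 5 values for 5 variables — and 3 appears only in A's list, so A = 3.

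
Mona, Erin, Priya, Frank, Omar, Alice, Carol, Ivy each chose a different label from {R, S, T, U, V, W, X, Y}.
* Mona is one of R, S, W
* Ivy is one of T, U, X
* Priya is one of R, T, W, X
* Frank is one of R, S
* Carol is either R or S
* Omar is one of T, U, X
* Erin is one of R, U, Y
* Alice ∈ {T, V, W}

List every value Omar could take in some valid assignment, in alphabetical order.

Among the 8 variables, V fits only Alice (and all 8 values in {R, S, T, U, V, W, X, Y} must be used), so Alice = V.
The 7 still-open variables draw from only 7 values {R, S, T, U, W, X, Y}, so each is used; only Erin can be Y, hence Erin = Y.
Frank and Carol share exactly the 2 values {R, S}; by pigeonhole those values go to them, so strike R, S from Mona, Priya.
Mona must be W (only option left). Eliminate W elsewhere: Priya.
No further eliminations apply; Omar can still be any of T, U, X.

T, U, X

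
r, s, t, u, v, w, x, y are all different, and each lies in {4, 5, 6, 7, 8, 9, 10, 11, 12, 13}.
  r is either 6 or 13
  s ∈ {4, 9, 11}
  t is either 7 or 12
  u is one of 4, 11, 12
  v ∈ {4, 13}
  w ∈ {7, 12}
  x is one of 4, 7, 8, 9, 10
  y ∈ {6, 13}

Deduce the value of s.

9

r and y between them cover only {6, 13} — a naked pair. Remove those values from v.
v must be 4 (only option left). So s, u, x can't be 4.
t and w between them cover only {7, 12} — a naked pair. Remove those values from u, x.
u's domain is down to {11}, so u = 11. Remove 11 from s.
So s = 9.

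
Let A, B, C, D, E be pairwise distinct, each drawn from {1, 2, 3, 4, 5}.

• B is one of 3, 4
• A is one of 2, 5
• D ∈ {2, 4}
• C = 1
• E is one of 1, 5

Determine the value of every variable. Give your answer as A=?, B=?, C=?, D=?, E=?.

A=2, B=3, C=1, D=4, E=5

C's domain is down to {1}, so C = 1. Remove 1 from E.
E has just one choice, so E = 5. Strike 5 from A.
A's domain is down to {2}, so A = 2. Strike 2 from D.
That leaves D = 4. So B can't be 4.
That leaves B = 3.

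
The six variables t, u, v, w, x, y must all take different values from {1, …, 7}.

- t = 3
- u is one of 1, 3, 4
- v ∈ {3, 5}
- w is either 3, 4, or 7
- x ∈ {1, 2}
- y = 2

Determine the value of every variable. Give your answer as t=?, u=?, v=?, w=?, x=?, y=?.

t=3, u=4, v=5, w=7, x=1, y=2

t must be 3 (only option left). Remove 3 from u, v, w.
v must be 5 (only option left).
That leaves y = 2. So x can't be 2.
That leaves x = 1. Remove 1 from u.
That leaves u = 4. So w can't be 4.
w must be 7 (only option left).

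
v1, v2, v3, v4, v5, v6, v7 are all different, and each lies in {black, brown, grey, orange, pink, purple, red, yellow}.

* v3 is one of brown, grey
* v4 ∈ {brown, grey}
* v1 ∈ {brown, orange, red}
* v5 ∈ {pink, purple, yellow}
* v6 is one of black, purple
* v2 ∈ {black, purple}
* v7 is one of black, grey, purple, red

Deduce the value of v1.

orange

v2 and v6 share exactly the 2 values {black, purple}; by pigeonhole those values go to them, so strike black, purple from v5, v7.
v3 and v4 between them cover only {brown, grey} — a naked pair. Remove those values from v1, v7.
v7 must be red (only option left). Eliminate red elsewhere: v1.
So v1 = orange.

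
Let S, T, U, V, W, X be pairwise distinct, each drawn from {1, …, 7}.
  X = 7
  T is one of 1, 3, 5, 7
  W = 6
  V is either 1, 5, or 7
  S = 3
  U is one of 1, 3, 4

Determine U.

4

S's domain is down to {3}, so S = 3. So T, U can't be 3.
That leaves W = 6.
That leaves X = 7. So T, V can't be 7.
The 3 still-open variables together cover exactly {1, 4, 5} — 3 values for 3 variables — and 4 appears only in U's list, so U = 4.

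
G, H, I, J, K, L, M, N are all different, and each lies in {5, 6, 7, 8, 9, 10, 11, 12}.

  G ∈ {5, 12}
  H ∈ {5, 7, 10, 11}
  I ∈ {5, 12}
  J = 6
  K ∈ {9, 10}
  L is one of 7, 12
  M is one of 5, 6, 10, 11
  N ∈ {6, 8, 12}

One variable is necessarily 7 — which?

J must be 6 (only option left). Eliminate 6 elsewhere: M, N.
The 7 still-open variables together cover exactly {5, 7, 8, 9, 10, 11, 12} — 7 values for 7 variables — and 8 appears only in N's list, so N = 8.
Among the 6 still-open variables, 9 fits only K (and all 6 values in {5, 7, 9, 10, 11, 12} must be used), so K = 9.
G and I between them cover only {5, 12} — a naked pair. Remove those values from H, L, M.
So 7 goes to L.

L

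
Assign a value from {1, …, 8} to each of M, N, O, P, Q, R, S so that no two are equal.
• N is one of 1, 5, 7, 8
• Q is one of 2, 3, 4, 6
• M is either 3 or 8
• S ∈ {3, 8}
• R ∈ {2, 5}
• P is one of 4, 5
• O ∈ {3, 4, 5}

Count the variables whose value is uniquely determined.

The 2 variables M and S are confined to {3, 8}, which locks those values in; drop them from N, O, Q.
O and P share exactly the 2 values {4, 5}; by pigeonhole those values go to them, so strike 4, 5 from N, Q, R.
R has just one choice, so R = 2. Strike 2 from Q.
Q must be 6 (only option left).
Determined: Q=6, R=2. The other variables each still have more than one consistent value. That makes 2.

2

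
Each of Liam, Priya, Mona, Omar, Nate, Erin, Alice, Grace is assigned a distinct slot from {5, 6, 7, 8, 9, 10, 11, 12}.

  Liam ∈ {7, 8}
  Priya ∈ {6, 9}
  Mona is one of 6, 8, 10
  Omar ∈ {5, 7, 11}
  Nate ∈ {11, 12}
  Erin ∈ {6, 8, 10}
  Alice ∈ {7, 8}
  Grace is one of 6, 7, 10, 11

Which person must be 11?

The 8 variables draw from only 8 values {5, 6, 7, 8, 9, 10, 11, 12}, so each is used; only Omar can be 5, hence Omar = 5.
Among the 7 still-open variables, 9 fits only Priya (and all 7 values in {6, 7, 8, 9, 10, 11, 12} must be used), so Priya = 9.
The 6 still-open variables together cover exactly {6, 7, 8, 10, 11, 12} — 6 values for 6 variables — and 12 appears only in Nate's list, so Nate = 12.
Among the 5 still-open variables, 11 fits only Grace (and all 5 values in {6, 7, 8, 10, 11} must be used), so Grace = 11.

Grace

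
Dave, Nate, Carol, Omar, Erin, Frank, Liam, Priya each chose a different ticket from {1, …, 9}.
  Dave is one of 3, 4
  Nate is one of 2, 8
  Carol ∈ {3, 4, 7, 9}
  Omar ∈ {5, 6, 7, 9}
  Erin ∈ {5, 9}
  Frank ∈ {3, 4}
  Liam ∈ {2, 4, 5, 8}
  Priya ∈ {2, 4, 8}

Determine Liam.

The 8 variables draw from only 8 values {2, 3, 4, 5, 6, 7, 8, 9}, so each is used; only Omar can be 6, hence Omar = 6.
Among the 7 still-open variables, 7 fits only Carol (and all 7 values in {2, 3, 4, 5, 7, 8, 9} must be used), so Carol = 7.
The 6 still-open variables draw from only 6 values {2, 3, 4, 5, 8, 9}, so each is used; only Erin can be 9, hence Erin = 9.
The 5 still-open variables together cover exactly {2, 3, 4, 5, 8} — 5 values for 5 variables — and 5 appears only in Liam's list, so Liam = 5.

5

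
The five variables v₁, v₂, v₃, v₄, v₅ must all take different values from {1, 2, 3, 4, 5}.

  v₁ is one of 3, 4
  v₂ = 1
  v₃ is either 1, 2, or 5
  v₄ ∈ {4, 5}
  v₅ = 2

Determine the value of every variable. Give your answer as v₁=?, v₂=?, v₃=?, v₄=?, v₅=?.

v₁=3, v₂=1, v₃=5, v₄=4, v₅=2

v₂'s domain is down to {1}, so v₂ = 1. Eliminate 1 elsewhere: v₃.
v₅ has just one choice, so v₅ = 2. Eliminate 2 elsewhere: v₃.
v₃ must be 5 (only option left). Strike 5 from v₄.
v₄'s domain is down to {4}, so v₄ = 4. Remove 4 from v₁.
v₁ has just one choice, so v₁ = 3.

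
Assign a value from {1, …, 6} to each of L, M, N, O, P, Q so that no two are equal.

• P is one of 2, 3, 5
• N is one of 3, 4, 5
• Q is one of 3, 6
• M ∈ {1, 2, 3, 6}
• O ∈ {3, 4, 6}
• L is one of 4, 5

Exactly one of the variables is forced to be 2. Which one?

Among the 6 variables, 1 fits only M (and all 6 values in {1, 2, 3, 4, 5, 6} must be used), so M = 1.
Among the 5 still-open variables, 2 fits only P (and all 5 values in {2, 3, 4, 5, 6} must be used), so P = 2.

P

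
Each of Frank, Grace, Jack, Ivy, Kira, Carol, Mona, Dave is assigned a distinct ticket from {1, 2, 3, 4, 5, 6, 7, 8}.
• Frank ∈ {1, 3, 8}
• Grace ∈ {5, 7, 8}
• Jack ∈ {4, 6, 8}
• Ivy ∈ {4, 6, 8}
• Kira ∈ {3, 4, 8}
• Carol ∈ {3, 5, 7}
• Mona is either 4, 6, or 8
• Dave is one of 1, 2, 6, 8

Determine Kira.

3

The 8 variables together cover exactly {1, 2, 3, 4, 5, 6, 7, 8} — 8 values for 8 variables — and 2 appears only in Dave's list, so Dave = 2.
The 7 still-open variables draw from only 7 values {1, 3, 4, 5, 6, 7, 8}, so each is used; only Frank can be 1, hence Frank = 1.
Jack, Ivy, Mona between them cover only {4, 6, 8} — a naked triple. Remove those values from Grace, Kira.
So Kira = 3.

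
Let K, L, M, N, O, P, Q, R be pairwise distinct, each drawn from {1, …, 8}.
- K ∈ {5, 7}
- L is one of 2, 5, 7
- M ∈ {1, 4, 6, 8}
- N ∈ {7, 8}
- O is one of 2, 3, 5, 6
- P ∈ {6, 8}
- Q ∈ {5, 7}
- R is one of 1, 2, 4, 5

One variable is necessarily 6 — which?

P

Among the 8 variables, 3 fits only O (and all 8 values in {1, 2, 3, 4, 5, 6, 7, 8} must be used), so O = 3.
The 2 variables K and Q are confined to {5, 7}, which locks those values in; drop them from L, N, R.
L must be 2 (only option left). Strike 2 from R.
N must be 8 (only option left). Remove 8 from M, P.
So 6 goes to P.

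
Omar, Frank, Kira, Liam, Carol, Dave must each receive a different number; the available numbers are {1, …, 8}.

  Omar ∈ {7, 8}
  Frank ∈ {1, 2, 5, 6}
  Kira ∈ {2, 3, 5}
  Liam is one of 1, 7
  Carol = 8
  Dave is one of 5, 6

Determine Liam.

Carol's domain is down to {8}, so Carol = 8. So Omar can't be 8.
Omar must be 7 (only option left). So Liam can't be 7.
So Liam = 1.

1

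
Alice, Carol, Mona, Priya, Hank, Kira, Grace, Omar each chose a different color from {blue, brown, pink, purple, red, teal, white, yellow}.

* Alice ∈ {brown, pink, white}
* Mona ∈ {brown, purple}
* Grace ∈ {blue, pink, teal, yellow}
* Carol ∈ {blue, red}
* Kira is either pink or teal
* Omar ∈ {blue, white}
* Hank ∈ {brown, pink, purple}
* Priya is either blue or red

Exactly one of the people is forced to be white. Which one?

The 8 variables together cover exactly {blue, brown, pink, purple, red, teal, white, yellow} — 8 values for 8 variables — and yellow appears only in Grace's list, so Grace = yellow.
Among the 7 still-open variables, teal fits only Kira (and all 7 values in {blue, brown, pink, purple, red, teal, white} must be used), so Kira = teal.
The 2 variables Carol and Priya are confined to {blue, red}, which locks those values in; drop them from Omar.
So white goes to Omar.

Omar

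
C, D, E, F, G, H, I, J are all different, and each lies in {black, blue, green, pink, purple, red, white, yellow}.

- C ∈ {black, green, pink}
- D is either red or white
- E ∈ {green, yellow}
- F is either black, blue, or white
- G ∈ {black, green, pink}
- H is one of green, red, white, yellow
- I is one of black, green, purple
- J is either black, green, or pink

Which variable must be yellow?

The 8 variables draw from only 8 values {black, blue, green, pink, purple, red, white, yellow}, so each is used; only F can be blue, hence F = blue.
The 7 still-open variables draw from only 7 values {black, green, pink, purple, red, white, yellow}, so each is used; only I can be purple, hence I = purple.
The 3 variables C, G, J are confined to {black, green, pink}, which locks those values in; drop them from E, H.
So yellow goes to E.

E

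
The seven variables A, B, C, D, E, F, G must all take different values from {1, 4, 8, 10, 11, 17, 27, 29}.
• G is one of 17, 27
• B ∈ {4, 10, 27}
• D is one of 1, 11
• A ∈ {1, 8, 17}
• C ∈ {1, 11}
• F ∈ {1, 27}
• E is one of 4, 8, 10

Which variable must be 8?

A

C and D between them cover only {1, 11} — a naked pair. Remove those values from A, F.
F's domain is down to {27}, so F = 27. So B, G can't be 27.
That leaves G = 17. Remove 17 from A.
So 8 goes to A.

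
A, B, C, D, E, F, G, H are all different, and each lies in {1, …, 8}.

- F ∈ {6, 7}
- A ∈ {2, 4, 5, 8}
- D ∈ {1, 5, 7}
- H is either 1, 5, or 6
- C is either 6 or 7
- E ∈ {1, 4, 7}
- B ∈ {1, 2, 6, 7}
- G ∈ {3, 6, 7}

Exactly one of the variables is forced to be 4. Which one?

E

The 8 variables together cover exactly {1, 2, 3, 4, 5, 6, 7, 8} — 8 values for 8 variables — and 3 appears only in G's list, so G = 3.
The 7 still-open variables draw from only 7 values {1, 2, 4, 5, 6, 7, 8}, so each is used; only A can be 8, hence A = 8.
Among the 6 still-open variables, 2 fits only B (and all 6 values in {1, 2, 4, 5, 6, 7} must be used), so B = 2.
Among the 5 still-open variables, 4 fits only E (and all 5 values in {1, 4, 5, 6, 7} must be used), so E = 4.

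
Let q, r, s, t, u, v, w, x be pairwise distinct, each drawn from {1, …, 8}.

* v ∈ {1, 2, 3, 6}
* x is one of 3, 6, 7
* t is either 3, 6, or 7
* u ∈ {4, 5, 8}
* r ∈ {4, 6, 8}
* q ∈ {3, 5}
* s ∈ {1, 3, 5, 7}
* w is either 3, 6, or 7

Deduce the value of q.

5

Among the 8 variables, 2 fits only v (and all 8 values in {1, 2, 3, 4, 5, 6, 7, 8} must be used), so v = 2.
The 7 still-open variables together cover exactly {1, 3, 4, 5, 6, 7, 8} — 7 values for 7 variables — and 1 appears only in s's list, so s = 1.
t, w, x share exactly the 3 values {3, 6, 7}; by pigeonhole those values go to them, so strike 3, 6, 7 from q, r.
So q = 5.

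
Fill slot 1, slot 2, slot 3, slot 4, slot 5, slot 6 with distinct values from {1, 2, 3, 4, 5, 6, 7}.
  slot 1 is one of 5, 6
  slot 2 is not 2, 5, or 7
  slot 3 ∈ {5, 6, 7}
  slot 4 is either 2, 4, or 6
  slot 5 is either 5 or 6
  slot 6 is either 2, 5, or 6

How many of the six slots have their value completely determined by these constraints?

3

slot 1 and slot 5 between them cover only {5, 6} — a naked pair. Remove those values from slot 2, slot 3, slot 4, slot 6.
slot 3 must be 7 (only option left).
slot 6 must be 2 (only option left). Eliminate 2 elsewhere: slot 4.
That leaves slot 4 = 4. Eliminate 4 elsewhere: slot 2.
Determined: slot 3=7, slot 4=4, slot 6=2. The other slots each still have more than one consistent value. That makes 3.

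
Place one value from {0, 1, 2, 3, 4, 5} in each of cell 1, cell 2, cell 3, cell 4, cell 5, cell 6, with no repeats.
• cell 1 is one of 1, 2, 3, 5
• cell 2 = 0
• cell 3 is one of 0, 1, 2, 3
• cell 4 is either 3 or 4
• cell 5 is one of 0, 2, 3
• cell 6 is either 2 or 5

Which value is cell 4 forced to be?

4

cell 2 has just one choice, so cell 2 = 0. So cell 3, cell 5 can't be 0.
Among the 5 still-open variables, 4 fits only cell 4 (and all 5 values in {1, 2, 3, 4, 5} must be used), so cell 4 = 4.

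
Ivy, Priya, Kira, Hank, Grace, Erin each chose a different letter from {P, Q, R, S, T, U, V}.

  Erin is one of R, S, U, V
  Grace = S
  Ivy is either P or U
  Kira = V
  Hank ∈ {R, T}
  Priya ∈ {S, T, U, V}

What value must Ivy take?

P

Kira has just one choice, so Kira = V. So Priya, Erin can't be V.
Grace's domain is down to {S}, so Grace = S. Eliminate S elsewhere: Priya, Erin.
The 4 still-open variables together cover exactly {P, R, T, U} — 4 values for 4 variables — and P appears only in Ivy's list, so Ivy = P.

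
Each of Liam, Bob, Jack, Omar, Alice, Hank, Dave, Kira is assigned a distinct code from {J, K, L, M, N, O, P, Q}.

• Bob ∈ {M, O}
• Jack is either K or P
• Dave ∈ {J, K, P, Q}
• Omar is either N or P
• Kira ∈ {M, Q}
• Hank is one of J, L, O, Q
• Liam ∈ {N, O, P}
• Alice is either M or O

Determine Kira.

Among the 8 variables, L fits only Hank (and all 8 values in {J, K, L, M, N, O, P, Q} must be used), so Hank = L.
The 7 still-open variables together cover exactly {J, K, M, N, O, P, Q} — 7 values for 7 variables — and J appears only in Dave's list, so Dave = J.
The 6 still-open variables draw from only 6 values {K, M, N, O, P, Q}, so each is used; only Jack can be K, hence Jack = K.
The 5 still-open variables draw from only 5 values {M, N, O, P, Q}, so each is used; only Kira can be Q, hence Kira = Q.

Q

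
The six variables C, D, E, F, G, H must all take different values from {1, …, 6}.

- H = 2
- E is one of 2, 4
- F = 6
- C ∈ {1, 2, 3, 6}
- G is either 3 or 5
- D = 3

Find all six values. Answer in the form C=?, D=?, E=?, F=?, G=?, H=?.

D has just one choice, so D = 3. Remove 3 from C, G.
That leaves F = 6. Strike 6 from C.
G has just one choice, so G = 5.
That leaves H = 2. So C, E can't be 2.
That leaves C = 1.
E's domain is down to {4}, so E = 4.

C=1, D=3, E=4, F=6, G=5, H=2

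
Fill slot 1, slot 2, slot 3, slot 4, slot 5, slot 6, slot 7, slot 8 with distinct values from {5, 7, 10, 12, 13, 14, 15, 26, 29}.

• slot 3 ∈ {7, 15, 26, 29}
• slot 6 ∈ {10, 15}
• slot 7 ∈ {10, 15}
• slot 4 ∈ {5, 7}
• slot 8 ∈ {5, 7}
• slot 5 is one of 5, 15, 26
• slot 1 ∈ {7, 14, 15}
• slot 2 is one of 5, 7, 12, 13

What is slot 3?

slot 4 and slot 8 share exactly the 2 values {5, 7}; by pigeonhole those values go to them, so strike 5, 7 from slot 1, slot 2, slot 3, slot 5.
slot 6 and slot 7 between them cover only {10, 15} — a naked pair. Remove those values from slot 1, slot 3, slot 5.
slot 1 has just one choice, so slot 1 = 14.
slot 5 must be 26 (only option left). Eliminate 26 elsewhere: slot 3.
So slot 3 = 29.

29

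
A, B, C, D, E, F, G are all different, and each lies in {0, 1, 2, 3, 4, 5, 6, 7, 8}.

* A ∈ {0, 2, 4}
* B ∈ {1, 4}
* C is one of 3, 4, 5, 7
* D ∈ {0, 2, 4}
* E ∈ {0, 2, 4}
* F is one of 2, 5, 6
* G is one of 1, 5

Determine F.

A, D, E between them cover only {0, 2, 4} — a naked triple. Remove those values from B, C, F.
B must be 1 (only option left). Strike 1 from G.
G must be 5 (only option left). Remove 5 from C, F.
So F = 6.

6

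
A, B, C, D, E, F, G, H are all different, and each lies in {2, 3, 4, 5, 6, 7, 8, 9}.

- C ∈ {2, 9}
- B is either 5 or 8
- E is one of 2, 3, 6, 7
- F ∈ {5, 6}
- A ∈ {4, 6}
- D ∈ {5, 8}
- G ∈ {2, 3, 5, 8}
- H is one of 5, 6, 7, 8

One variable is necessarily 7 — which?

The 8 variables together cover exactly {2, 3, 4, 5, 6, 7, 8, 9} — 8 values for 8 variables — and 4 appears only in A's list, so A = 4.
The 7 still-open variables draw from only 7 values {2, 3, 5, 6, 7, 8, 9}, so each is used; only C can be 9, hence C = 9.
B and D share exactly the 2 values {5, 8}; by pigeonhole those values go to them, so strike 5, 8 from F, G, H.
F's domain is down to {6}, so F = 6. Remove 6 from E, H.
So 7 goes to H.

H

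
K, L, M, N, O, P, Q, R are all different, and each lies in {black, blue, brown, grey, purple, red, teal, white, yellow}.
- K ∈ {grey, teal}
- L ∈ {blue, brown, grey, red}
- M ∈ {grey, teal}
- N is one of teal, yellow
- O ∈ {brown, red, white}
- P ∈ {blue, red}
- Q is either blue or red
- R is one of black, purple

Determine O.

K and M share exactly the 2 values {grey, teal}; by pigeonhole those values go to them, so strike grey, teal from L, N.
That leaves N = yellow.
P and Q between them cover only {blue, red} — a naked pair. Remove those values from L, O.
L has just one choice, so L = brown. Remove brown from O.
So O = white.

white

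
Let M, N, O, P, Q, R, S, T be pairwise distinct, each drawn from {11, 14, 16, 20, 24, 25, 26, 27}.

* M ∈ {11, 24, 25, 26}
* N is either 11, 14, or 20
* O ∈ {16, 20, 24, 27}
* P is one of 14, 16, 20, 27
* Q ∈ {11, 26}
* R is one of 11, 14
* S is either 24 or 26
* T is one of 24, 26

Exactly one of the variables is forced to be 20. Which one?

The 8 variables draw from only 8 values {11, 14, 16, 20, 24, 25, 26, 27}, so each is used; only M can be 25, hence M = 25.
S and T between them cover only {24, 26} — a naked pair. Remove those values from O, Q.
Q has just one choice, so Q = 11. Remove 11 from N, R.
R has just one choice, so R = 14. So N, P can't be 14.
So 20 goes to N.

N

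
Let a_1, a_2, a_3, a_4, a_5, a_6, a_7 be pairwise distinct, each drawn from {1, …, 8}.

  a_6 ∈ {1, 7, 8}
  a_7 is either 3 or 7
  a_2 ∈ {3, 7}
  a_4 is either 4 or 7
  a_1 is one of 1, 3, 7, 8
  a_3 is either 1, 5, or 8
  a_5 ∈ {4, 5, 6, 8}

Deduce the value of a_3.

5

Among the 7 variables, 6 fits only a_5 (and all 7 values in {1, 3, 4, 5, 6, 7, 8} must be used), so a_5 = 6.
The 6 still-open variables together cover exactly {1, 3, 4, 5, 7, 8} — 6 values for 6 variables — and 4 appears only in a_4's list, so a_4 = 4.
Among the 5 still-open variables, 5 fits only a_3 (and all 5 values in {1, 3, 5, 7, 8} must be used), so a_3 = 5.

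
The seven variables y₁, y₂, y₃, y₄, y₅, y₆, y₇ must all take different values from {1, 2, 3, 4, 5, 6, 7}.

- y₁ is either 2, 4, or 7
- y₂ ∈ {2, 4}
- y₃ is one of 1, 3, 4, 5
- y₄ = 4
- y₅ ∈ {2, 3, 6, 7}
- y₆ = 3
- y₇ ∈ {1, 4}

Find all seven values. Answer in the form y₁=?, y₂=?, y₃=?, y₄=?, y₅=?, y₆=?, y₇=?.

y₄'s domain is down to {4}, so y₄ = 4. Strike 4 from y₁, y₂, y₃, y₇.
y₆'s domain is down to {3}, so y₆ = 3. Strike 3 from y₃, y₅.
That leaves y₇ = 1. So y₃ can't be 1.
y₂ must be 2 (only option left). So y₁, y₅ can't be 2.
y₃'s domain is down to {5}, so y₃ = 5.
That leaves y₁ = 7. Remove 7 from y₅.
That leaves y₅ = 6.

y₁=7, y₂=2, y₃=5, y₄=4, y₅=6, y₆=3, y₇=1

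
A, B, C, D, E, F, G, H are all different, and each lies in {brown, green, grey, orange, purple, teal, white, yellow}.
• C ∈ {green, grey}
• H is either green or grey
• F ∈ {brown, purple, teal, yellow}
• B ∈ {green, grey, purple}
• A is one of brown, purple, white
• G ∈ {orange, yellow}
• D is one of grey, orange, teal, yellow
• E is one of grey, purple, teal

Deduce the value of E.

teal

The 8 variables together cover exactly {brown, green, grey, orange, purple, teal, white, yellow} — 8 values for 8 variables — and white appears only in A's list, so A = white.
Among the 7 still-open variables, brown fits only F (and all 7 values in {brown, green, grey, orange, purple, teal, yellow} must be used), so F = brown.
C and H share exactly the 2 values {green, grey}; by pigeonhole those values go to them, so strike green, grey from B, D, E.
B's domain is down to {purple}, so B = purple. Strike purple from E.
So E = teal.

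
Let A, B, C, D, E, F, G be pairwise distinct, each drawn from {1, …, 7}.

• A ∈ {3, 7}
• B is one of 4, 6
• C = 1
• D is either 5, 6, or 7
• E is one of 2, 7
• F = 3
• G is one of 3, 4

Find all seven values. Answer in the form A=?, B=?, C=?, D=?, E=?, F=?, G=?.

C's domain is down to {1}, so C = 1.
F's domain is down to {3}, so F = 3. Remove 3 from A, G.
That leaves G = 4. So B can't be 4.
That leaves A = 7. Eliminate 7 elsewhere: D, E.
B has just one choice, so B = 6. Strike 6 from D.
That leaves D = 5.
E must be 2 (only option left).

A=7, B=6, C=1, D=5, E=2, F=3, G=4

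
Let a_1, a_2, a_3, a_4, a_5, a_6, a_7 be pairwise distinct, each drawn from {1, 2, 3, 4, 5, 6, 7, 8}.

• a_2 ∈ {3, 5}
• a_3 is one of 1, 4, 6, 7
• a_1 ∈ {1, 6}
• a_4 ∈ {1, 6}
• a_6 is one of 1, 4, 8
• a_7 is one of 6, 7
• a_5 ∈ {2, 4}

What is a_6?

8

The 2 variables a_1 and a_4 are confined to {1, 6}, which locks those values in; drop them from a_3, a_6, a_7.
a_7 must be 7 (only option left). Remove 7 from a_3.
a_3 must be 4 (only option left). Eliminate 4 elsewhere: a_5, a_6.
So a_6 = 8.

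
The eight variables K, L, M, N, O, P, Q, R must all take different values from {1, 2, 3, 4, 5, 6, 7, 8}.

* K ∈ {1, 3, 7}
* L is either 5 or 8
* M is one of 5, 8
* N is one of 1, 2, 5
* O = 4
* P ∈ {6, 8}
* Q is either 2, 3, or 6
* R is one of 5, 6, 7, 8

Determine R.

O has just one choice, so O = 4.
L and M share exactly the 2 values {5, 8}; by pigeonhole those values go to them, so strike 5, 8 from N, P, R.
P has just one choice, so P = 6. So Q, R can't be 6.
So R = 7.

7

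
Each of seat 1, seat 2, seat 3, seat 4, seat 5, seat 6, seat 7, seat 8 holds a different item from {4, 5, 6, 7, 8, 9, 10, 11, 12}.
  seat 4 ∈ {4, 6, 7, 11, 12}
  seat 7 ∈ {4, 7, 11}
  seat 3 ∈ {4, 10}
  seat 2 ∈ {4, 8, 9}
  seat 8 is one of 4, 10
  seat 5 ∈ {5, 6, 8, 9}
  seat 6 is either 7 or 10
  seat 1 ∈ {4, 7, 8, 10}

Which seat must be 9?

The 2 variables seat 3 and seat 8 are confined to {4, 10}, which locks those values in; drop them from seat 1, seat 2, seat 4, seat 6, seat 7.
seat 6 must be 7 (only option left). Strike 7 from seat 1, seat 4, seat 7.
seat 7's domain is down to {11}, so seat 7 = 11. Remove 11 from seat 4.
seat 1 has just one choice, so seat 1 = 8. Strike 8 from seat 2, seat 5.
So 9 goes to seat 2.

seat 2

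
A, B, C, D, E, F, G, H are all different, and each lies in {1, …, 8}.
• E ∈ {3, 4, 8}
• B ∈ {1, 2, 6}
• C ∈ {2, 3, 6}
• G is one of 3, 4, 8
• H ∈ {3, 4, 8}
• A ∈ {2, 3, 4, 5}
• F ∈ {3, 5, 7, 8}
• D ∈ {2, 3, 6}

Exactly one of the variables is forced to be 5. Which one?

A

The 8 variables draw from only 8 values {1, 2, 3, 4, 5, 6, 7, 8}, so each is used; only B can be 1, hence B = 1.
Among the 7 still-open variables, 7 fits only F (and all 7 values in {2, 3, 4, 5, 6, 7, 8} must be used), so F = 7.
The 6 still-open variables draw from only 6 values {2, 3, 4, 5, 6, 8}, so each is used; only A can be 5, hence A = 5.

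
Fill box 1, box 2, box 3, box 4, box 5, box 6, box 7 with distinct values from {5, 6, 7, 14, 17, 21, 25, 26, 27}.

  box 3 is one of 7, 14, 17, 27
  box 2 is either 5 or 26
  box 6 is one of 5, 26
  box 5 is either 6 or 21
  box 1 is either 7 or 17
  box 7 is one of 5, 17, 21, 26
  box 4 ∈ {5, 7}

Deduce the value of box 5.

The 2 variables box 2 and box 6 are confined to {5, 26}, which locks those values in; drop them from box 4, box 7.
That leaves box 4 = 7. So box 1, box 3 can't be 7.
box 1 must be 17 (only option left). Eliminate 17 elsewhere: box 3, box 7.
That leaves box 7 = 21. Strike 21 from box 5.
So box 5 = 6.

6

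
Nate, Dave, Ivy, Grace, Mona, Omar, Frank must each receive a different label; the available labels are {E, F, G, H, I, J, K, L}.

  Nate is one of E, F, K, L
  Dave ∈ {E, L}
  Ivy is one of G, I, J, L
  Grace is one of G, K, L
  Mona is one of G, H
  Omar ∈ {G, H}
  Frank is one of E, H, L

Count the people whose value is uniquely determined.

Mona and Omar between them cover only {G, H} — a naked pair. Remove those values from Ivy, Grace, Frank.
Dave and Frank between them cover only {E, L} — a naked pair. Remove those values from Nate, Ivy, Grace.
Grace has just one choice, so Grace = K. So Nate can't be K.
Nate has just one choice, so Nate = F.
Determined: Nate=F, Grace=K. The other people each still have more than one consistent value. That makes 2.

2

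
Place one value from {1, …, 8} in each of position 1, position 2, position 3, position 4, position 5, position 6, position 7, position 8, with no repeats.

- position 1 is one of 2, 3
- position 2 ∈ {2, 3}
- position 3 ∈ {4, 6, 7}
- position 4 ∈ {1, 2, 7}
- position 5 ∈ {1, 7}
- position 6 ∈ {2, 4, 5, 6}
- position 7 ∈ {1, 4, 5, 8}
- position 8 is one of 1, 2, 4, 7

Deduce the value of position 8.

The 8 variables draw from only 8 values {1, 2, 3, 4, 5, 6, 7, 8}, so each is used; only position 7 can be 8, hence position 7 = 8.
Among the 7 still-open variables, 5 fits only position 6 (and all 7 values in {1, 2, 3, 4, 5, 6, 7} must be used), so position 6 = 5.
Among the 6 still-open variables, 6 fits only position 3 (and all 6 values in {1, 2, 3, 4, 6, 7} must be used), so position 3 = 6.
The 5 still-open variables together cover exactly {1, 2, 3, 4, 7} — 5 values for 5 variables — and 4 appears only in position 8's list, so position 8 = 4.

4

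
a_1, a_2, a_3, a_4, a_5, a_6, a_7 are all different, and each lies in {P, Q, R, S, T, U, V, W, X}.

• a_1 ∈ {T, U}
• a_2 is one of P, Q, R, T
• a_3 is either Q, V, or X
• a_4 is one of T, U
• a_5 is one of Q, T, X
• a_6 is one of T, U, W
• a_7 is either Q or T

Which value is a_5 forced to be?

a_1 and a_4 share exactly the 2 values {T, U}; by pigeonhole those values go to them, so strike T, U from a_2, a_5, a_6, a_7.
a_6 must be W (only option left).
a_7 must be Q (only option left). Remove Q from a_2, a_3, a_5.
So a_5 = X.

X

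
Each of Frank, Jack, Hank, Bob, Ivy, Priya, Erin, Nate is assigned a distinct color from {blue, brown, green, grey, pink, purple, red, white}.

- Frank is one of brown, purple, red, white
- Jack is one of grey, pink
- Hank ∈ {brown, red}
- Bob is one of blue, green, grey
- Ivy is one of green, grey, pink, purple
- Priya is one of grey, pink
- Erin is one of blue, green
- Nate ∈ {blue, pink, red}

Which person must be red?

The 8 variables together cover exactly {blue, brown, green, grey, pink, purple, red, white} — 8 values for 8 variables — and white appears only in Frank's list, so Frank = white.
The 7 still-open variables together cover exactly {blue, brown, green, grey, pink, purple, red} — 7 values for 7 variables — and brown appears only in Hank's list, so Hank = brown.
The 6 still-open variables draw from only 6 values {blue, green, grey, pink, purple, red}, so each is used; only Ivy can be purple, hence Ivy = purple.
The 5 still-open variables draw from only 5 values {blue, green, grey, pink, red}, so each is used; only Nate can be red, hence Nate = red.

Nate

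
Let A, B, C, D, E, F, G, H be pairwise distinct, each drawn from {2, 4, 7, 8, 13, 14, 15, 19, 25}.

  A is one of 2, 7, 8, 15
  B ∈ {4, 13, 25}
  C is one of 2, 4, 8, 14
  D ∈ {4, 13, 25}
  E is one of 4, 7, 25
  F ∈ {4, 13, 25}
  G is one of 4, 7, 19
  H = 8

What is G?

19

H's domain is down to {8}, so H = 8. Remove 8 from A, C.
B, D, F between them cover only {4, 13, 25} — a naked triple. Remove those values from C, E, G.
E has just one choice, so E = 7. Strike 7 from A, G.
So G = 19.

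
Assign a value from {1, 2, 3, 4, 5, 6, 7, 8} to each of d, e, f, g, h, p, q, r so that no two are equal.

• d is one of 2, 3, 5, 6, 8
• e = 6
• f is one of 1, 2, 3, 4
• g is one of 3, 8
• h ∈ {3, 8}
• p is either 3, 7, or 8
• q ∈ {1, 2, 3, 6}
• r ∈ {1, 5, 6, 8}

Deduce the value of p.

7

e's domain is down to {6}, so e = 6. So d, q, r can't be 6.
Among the 7 still-open variables, 4 fits only f (and all 7 values in {1, 2, 3, 4, 5, 7, 8} must be used), so f = 4.
The 6 still-open variables together cover exactly {1, 2, 3, 5, 7, 8} — 6 values for 6 variables — and 7 appears only in p's list, so p = 7.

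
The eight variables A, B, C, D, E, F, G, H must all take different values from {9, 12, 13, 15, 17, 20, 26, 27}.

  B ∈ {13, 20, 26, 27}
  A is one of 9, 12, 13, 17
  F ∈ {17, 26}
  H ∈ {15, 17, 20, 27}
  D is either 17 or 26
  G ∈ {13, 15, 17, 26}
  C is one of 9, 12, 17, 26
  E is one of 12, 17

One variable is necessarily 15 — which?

G

D and F share exactly the 2 values {17, 26}; by pigeonhole those values go to them, so strike 17, 26 from A, B, C, E, G, H.
E has just one choice, so E = 12. Strike 12 from A, C.
C's domain is down to {9}, so C = 9. Eliminate 9 elsewhere: A.
That leaves A = 13. So B, G can't be 13.
So 15 goes to G.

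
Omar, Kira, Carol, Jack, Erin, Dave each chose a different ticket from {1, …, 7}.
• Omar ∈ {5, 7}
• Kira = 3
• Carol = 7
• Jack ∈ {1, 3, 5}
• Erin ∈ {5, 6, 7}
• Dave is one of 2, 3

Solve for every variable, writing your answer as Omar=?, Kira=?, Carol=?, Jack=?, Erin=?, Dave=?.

Omar=5, Kira=3, Carol=7, Jack=1, Erin=6, Dave=2

Kira has just one choice, so Kira = 3. Remove 3 from Jack, Dave.
Carol must be 7 (only option left). Strike 7 from Omar, Erin.
Dave has just one choice, so Dave = 2.
Omar has just one choice, so Omar = 5. Eliminate 5 elsewhere: Jack, Erin.
Jack has just one choice, so Jack = 1.
Erin has just one choice, so Erin = 6.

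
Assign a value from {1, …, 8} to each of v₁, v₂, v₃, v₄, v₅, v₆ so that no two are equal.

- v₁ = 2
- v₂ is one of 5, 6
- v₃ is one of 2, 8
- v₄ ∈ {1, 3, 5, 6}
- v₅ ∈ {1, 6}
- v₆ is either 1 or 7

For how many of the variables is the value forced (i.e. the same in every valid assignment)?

2

v₁'s domain is down to {2}, so v₁ = 2. Remove 2 from v₃.
v₃'s domain is down to {8}, so v₃ = 8.
Determined: v₁=2, v₃=8. The other variables each still have more than one consistent value. That makes 2.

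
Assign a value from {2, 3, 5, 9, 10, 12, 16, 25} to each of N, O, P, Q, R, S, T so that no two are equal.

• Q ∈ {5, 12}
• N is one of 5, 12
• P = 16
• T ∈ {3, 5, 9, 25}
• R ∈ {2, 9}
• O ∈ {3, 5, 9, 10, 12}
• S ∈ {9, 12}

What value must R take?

P must be 16 (only option left).
N and Q share exactly the 2 values {5, 12}; by pigeonhole those values go to them, so strike 5, 12 from O, S, T.
That leaves S = 9. So O, R, T can't be 9.
So R = 2.

2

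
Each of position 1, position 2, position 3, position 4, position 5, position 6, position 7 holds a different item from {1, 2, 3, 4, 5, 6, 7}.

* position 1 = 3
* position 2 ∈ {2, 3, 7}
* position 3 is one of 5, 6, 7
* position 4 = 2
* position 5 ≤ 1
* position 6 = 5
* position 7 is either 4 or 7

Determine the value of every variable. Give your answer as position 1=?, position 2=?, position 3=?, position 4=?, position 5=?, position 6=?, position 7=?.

position 1 must be 3 (only option left). Remove 3 from position 2.
position 4's domain is down to {2}, so position 4 = 2. So position 2 can't be 2.
position 5 has just one choice, so position 5 = 1.
That leaves position 6 = 5. Eliminate 5 elsewhere: position 3.
That leaves position 2 = 7. So position 3, position 7 can't be 7.
That leaves position 3 = 6.
That leaves position 7 = 4.

position 1=3, position 2=7, position 3=6, position 4=2, position 5=1, position 6=5, position 7=4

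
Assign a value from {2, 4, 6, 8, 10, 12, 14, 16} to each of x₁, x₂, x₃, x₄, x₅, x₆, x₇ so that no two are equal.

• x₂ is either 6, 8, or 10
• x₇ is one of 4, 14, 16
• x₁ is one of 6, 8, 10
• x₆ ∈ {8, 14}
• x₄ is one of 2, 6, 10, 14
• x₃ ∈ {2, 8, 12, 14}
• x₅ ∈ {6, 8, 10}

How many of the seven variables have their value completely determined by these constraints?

x₁, x₂, x₅ between them cover only {6, 8, 10} — a naked triple. Remove those values from x₃, x₄, x₆.
x₆ must be 14 (only option left). Remove 14 from x₃, x₄, x₇.
x₄'s domain is down to {2}, so x₄ = 2. Remove 2 from x₃.
x₃ must be 12 (only option left).
Determined: x₃=12, x₄=2, x₆=14. The other variables each still have more than one consistent value. That makes 3.

3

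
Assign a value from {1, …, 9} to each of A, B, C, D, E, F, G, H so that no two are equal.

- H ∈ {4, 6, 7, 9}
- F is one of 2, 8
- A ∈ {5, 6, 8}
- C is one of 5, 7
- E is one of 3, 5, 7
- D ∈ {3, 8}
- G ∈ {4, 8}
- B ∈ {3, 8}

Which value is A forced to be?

The 8 variables draw from only 8 values {2, 3, 4, 5, 6, 7, 8, 9}, so each is used; only F can be 2, hence F = 2.
Among the 7 still-open variables, 9 fits only H (and all 7 values in {3, 4, 5, 6, 7, 8, 9} must be used), so H = 9.
The 6 still-open variables draw from only 6 values {3, 4, 5, 6, 7, 8}, so each is used; only G can be 4, hence G = 4.
The 5 still-open variables together cover exactly {3, 5, 6, 7, 8} — 5 values for 5 variables — and 6 appears only in A's list, so A = 6.

6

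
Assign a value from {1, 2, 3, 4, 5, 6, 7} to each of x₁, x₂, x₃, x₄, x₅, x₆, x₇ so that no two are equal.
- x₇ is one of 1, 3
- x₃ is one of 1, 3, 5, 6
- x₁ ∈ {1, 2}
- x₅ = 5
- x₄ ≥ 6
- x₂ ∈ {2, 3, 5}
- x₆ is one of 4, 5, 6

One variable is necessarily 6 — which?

x₅'s domain is down to {5}, so x₅ = 5. So x₂, x₃, x₆ can't be 5.
The 6 still-open variables draw from only 6 values {1, 2, 3, 4, 6, 7}, so each is used; only x₆ can be 4, hence x₆ = 4.
Among the 5 still-open variables, 7 fits only x₄ (and all 5 values in {1, 2, 3, 6, 7} must be used), so x₄ = 7.
The 4 still-open variables together cover exactly {1, 2, 3, 6} — 4 values for 4 variables — and 6 appears only in x₃'s list, so x₃ = 6.

x₃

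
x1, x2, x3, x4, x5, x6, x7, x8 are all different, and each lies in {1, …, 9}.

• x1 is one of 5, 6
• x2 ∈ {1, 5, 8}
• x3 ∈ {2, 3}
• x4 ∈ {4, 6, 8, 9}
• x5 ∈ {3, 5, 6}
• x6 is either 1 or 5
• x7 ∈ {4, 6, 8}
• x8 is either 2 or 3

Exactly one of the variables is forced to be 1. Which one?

The 8 variables together cover exactly {1, 2, 3, 4, 5, 6, 8, 9} — 8 values for 8 variables — and 9 appears only in x4's list, so x4 = 9.
The 7 still-open variables together cover exactly {1, 2, 3, 4, 5, 6, 8} — 7 values for 7 variables — and 4 appears only in x7's list, so x7 = 4.
The 6 still-open variables draw from only 6 values {1, 2, 3, 5, 6, 8}, so each is used; only x2 can be 8, hence x2 = 8.
The 5 still-open variables together cover exactly {1, 2, 3, 5, 6} — 5 values for 5 variables — and 1 appears only in x6's list, so x6 = 1.

x6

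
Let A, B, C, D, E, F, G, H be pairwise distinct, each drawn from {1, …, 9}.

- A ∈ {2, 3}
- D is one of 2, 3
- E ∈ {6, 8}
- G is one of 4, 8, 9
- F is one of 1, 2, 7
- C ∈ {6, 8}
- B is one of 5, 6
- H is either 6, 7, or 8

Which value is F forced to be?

1

A and D share exactly the 2 values {2, 3}; by pigeonhole those values go to them, so strike 2, 3 from F.
The 2 variables C and E are confined to {6, 8}, which locks those values in; drop them from B, G, H.
B must be 5 (only option left).
H must be 7 (only option left). Strike 7 from F.
So F = 1.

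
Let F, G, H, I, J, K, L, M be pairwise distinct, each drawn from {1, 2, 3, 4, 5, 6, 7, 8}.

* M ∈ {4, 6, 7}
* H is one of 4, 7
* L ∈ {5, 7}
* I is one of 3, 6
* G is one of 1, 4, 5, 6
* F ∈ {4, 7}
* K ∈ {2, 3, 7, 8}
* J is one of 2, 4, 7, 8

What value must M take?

6

The 8 variables draw from only 8 values {1, 2, 3, 4, 5, 6, 7, 8}, so each is used; only G can be 1, hence G = 1.
Among the 7 still-open variables, 5 fits only L (and all 7 values in {2, 3, 4, 5, 6, 7, 8} must be used), so L = 5.
F and H share exactly the 2 values {4, 7}; by pigeonhole those values go to them, so strike 4, 7 from J, K, M.
So M = 6.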